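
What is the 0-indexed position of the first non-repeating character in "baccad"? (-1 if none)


Input: baccad
Character frequencies:
  'a': 2
  'b': 1
  'c': 2
  'd': 1
Scanning left to right for freq == 1:
  Position 0 ('b'): unique! => answer = 0

0


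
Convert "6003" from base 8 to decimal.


Input: "6003" in base 8
Positional expansion:
  Digit '6' (value 6) x 8^3 = 3072
  Digit '0' (value 0) x 8^2 = 0
  Digit '0' (value 0) x 8^1 = 0
  Digit '3' (value 3) x 8^0 = 3
Sum = 3075

3075


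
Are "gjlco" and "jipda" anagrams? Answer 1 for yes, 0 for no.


Strings: "gjlco", "jipda"
Sorted first:  cgjlo
Sorted second: adijp
Differ at position 0: 'c' vs 'a' => not anagrams

0


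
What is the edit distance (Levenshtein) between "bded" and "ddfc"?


Computing edit distance: "bded" -> "ddfc"
DP table:
           d    d    f    c
      0    1    2    3    4
  b   1    1    2    3    4
  d   2    1    1    2    3
  e   3    2    2    2    3
  d   4    3    2    3    3
Edit distance = dp[4][4] = 3

3


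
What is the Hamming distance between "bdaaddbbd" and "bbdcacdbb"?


Comparing "bdaaddbbd" and "bbdcacdbb" position by position:
  Position 0: 'b' vs 'b' => same
  Position 1: 'd' vs 'b' => differ
  Position 2: 'a' vs 'd' => differ
  Position 3: 'a' vs 'c' => differ
  Position 4: 'd' vs 'a' => differ
  Position 5: 'd' vs 'c' => differ
  Position 6: 'b' vs 'd' => differ
  Position 7: 'b' vs 'b' => same
  Position 8: 'd' vs 'b' => differ
Total differences (Hamming distance): 7

7


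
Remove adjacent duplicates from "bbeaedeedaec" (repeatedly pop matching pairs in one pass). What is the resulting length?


Input: bbeaedeedaec
Stack-based adjacent duplicate removal:
  Read 'b': push. Stack: b
  Read 'b': matches stack top 'b' => pop. Stack: (empty)
  Read 'e': push. Stack: e
  Read 'a': push. Stack: ea
  Read 'e': push. Stack: eae
  Read 'd': push. Stack: eaed
  Read 'e': push. Stack: eaede
  Read 'e': matches stack top 'e' => pop. Stack: eaed
  Read 'd': matches stack top 'd' => pop. Stack: eae
  Read 'a': push. Stack: eaea
  Read 'e': push. Stack: eaeae
  Read 'c': push. Stack: eaeaec
Final stack: "eaeaec" (length 6)

6


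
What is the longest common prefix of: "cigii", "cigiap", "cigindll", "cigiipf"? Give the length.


Words: cigii, cigiap, cigindll, cigiipf
  Position 0: all 'c' => match
  Position 1: all 'i' => match
  Position 2: all 'g' => match
  Position 3: all 'i' => match
  Position 4: ('i', 'a', 'n', 'i') => mismatch, stop
LCP = "cigi" (length 4)

4


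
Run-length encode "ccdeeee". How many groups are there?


Input: ccdeeee
Scanning for consecutive runs:
  Group 1: 'c' x 2 (positions 0-1)
  Group 2: 'd' x 1 (positions 2-2)
  Group 3: 'e' x 4 (positions 3-6)
Total groups: 3

3


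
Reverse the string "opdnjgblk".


Input: opdnjgblk
Reading characters right to left:
  Position 8: 'k'
  Position 7: 'l'
  Position 6: 'b'
  Position 5: 'g'
  Position 4: 'j'
  Position 3: 'n'
  Position 2: 'd'
  Position 1: 'p'
  Position 0: 'o'
Reversed: klbgjndpo

klbgjndpo


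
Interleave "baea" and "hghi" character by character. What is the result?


Interleaving "baea" and "hghi":
  Position 0: 'b' from first, 'h' from second => "bh"
  Position 1: 'a' from first, 'g' from second => "ag"
  Position 2: 'e' from first, 'h' from second => "eh"
  Position 3: 'a' from first, 'i' from second => "ai"
Result: bhagehai

bhagehai


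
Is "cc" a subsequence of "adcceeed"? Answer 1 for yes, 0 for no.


Check if "cc" is a subsequence of "adcceeed"
Greedy scan:
  Position 0 ('a'): no match needed
  Position 1 ('d'): no match needed
  Position 2 ('c'): matches sub[0] = 'c'
  Position 3 ('c'): matches sub[1] = 'c'
  Position 4 ('e'): no match needed
  Position 5 ('e'): no match needed
  Position 6 ('e'): no match needed
  Position 7 ('d'): no match needed
All 2 characters matched => is a subsequence

1


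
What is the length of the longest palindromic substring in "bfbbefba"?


Input: "bfbbefba"
Checking substrings for palindromes:
  [0:3] "bfb" (len 3) => palindrome
  [2:4] "bb" (len 2) => palindrome
Longest palindromic substring: "bfb" with length 3

3


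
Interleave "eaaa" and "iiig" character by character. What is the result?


Interleaving "eaaa" and "iiig":
  Position 0: 'e' from first, 'i' from second => "ei"
  Position 1: 'a' from first, 'i' from second => "ai"
  Position 2: 'a' from first, 'i' from second => "ai"
  Position 3: 'a' from first, 'g' from second => "ag"
Result: eiaiaiag

eiaiaiag


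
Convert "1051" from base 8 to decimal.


Input: "1051" in base 8
Positional expansion:
  Digit '1' (value 1) x 8^3 = 512
  Digit '0' (value 0) x 8^2 = 0
  Digit '5' (value 5) x 8^1 = 40
  Digit '1' (value 1) x 8^0 = 1
Sum = 553

553


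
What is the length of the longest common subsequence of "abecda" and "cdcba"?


LCS of "abecda" and "cdcba"
DP table:
           c    d    c    b    a
      0    0    0    0    0    0
  a   0    0    0    0    0    1
  b   0    0    0    0    1    1
  e   0    0    0    0    1    1
  c   0    1    1    1    1    1
  d   0    1    2    2    2    2
  a   0    1    2    2    2    3
LCS length = dp[6][5] = 3

3


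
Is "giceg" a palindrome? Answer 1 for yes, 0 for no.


Input: giceg
Reversed: gecig
  Compare pos 0 ('g') with pos 4 ('g'): match
  Compare pos 1 ('i') with pos 3 ('e'): MISMATCH
Result: not a palindrome

0


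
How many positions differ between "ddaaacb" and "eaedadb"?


Comparing "ddaaacb" and "eaedadb" position by position:
  Position 0: 'd' vs 'e' => DIFFER
  Position 1: 'd' vs 'a' => DIFFER
  Position 2: 'a' vs 'e' => DIFFER
  Position 3: 'a' vs 'd' => DIFFER
  Position 4: 'a' vs 'a' => same
  Position 5: 'c' vs 'd' => DIFFER
  Position 6: 'b' vs 'b' => same
Positions that differ: 5

5


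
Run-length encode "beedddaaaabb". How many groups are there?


Input: beedddaaaabb
Scanning for consecutive runs:
  Group 1: 'b' x 1 (positions 0-0)
  Group 2: 'e' x 2 (positions 1-2)
  Group 3: 'd' x 3 (positions 3-5)
  Group 4: 'a' x 4 (positions 6-9)
  Group 5: 'b' x 2 (positions 10-11)
Total groups: 5

5


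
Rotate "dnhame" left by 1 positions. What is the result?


Input: "dnhame", rotate left by 1
First 1 characters: "d"
Remaining characters: "nhame"
Concatenate remaining + first: "nhame" + "d" = "nhamed"

nhamed


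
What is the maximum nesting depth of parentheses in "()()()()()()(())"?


Input: "()()()()()()(())"
Tracking depth:
  Position 0 '(': depth becomes 1
  Position 1 ')': depth becomes 0
  Position 2 '(': depth becomes 1
  Position 3 ')': depth becomes 0
  Position 4 '(': depth becomes 1
  Position 5 ')': depth becomes 0
  Position 6 '(': depth becomes 1
  Position 7 ')': depth becomes 0
  Position 8 '(': depth becomes 1
  Position 9 ')': depth becomes 0
  Position 10 '(': depth becomes 1
  Position 11 ')': depth becomes 0
  Position 12 '(': depth becomes 1
  Position 13 '(': depth becomes 2
  Position 14 ')': depth becomes 1
  Position 15 ')': depth becomes 0
Maximum depth reached: 2

2


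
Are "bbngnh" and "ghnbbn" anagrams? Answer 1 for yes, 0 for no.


Strings: "bbngnh", "ghnbbn"
Sorted first:  bbghnn
Sorted second: bbghnn
Sorted forms match => anagrams

1


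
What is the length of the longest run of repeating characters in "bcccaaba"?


Input: "bcccaaba"
Scanning for longest run:
  Position 1 ('c'): new char, reset run to 1
  Position 2 ('c'): continues run of 'c', length=2
  Position 3 ('c'): continues run of 'c', length=3
  Position 4 ('a'): new char, reset run to 1
  Position 5 ('a'): continues run of 'a', length=2
  Position 6 ('b'): new char, reset run to 1
  Position 7 ('a'): new char, reset run to 1
Longest run: 'c' with length 3

3


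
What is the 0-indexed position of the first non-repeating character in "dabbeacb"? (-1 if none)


Input: dabbeacb
Character frequencies:
  'a': 2
  'b': 3
  'c': 1
  'd': 1
  'e': 1
Scanning left to right for freq == 1:
  Position 0 ('d'): unique! => answer = 0

0


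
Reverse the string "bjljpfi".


Input: bjljpfi
Reading characters right to left:
  Position 6: 'i'
  Position 5: 'f'
  Position 4: 'p'
  Position 3: 'j'
  Position 2: 'l'
  Position 1: 'j'
  Position 0: 'b'
Reversed: ifpjljb

ifpjljb


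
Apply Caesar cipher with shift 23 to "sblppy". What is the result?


Caesar cipher: shift "sblppy" by 23
  's' (pos 18) + 23 = pos 15 = 'p'
  'b' (pos 1) + 23 = pos 24 = 'y'
  'l' (pos 11) + 23 = pos 8 = 'i'
  'p' (pos 15) + 23 = pos 12 = 'm'
  'p' (pos 15) + 23 = pos 12 = 'm'
  'y' (pos 24) + 23 = pos 21 = 'v'
Result: pyimmv

pyimmv


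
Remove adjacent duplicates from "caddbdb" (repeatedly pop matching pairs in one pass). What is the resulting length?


Input: caddbdb
Stack-based adjacent duplicate removal:
  Read 'c': push. Stack: c
  Read 'a': push. Stack: ca
  Read 'd': push. Stack: cad
  Read 'd': matches stack top 'd' => pop. Stack: ca
  Read 'b': push. Stack: cab
  Read 'd': push. Stack: cabd
  Read 'b': push. Stack: cabdb
Final stack: "cabdb" (length 5)

5


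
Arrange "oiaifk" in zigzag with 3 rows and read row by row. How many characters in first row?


Zigzag "oiaifk" into 3 rows:
Placing characters:
  'o' => row 0
  'i' => row 1
  'a' => row 2
  'i' => row 1
  'f' => row 0
  'k' => row 1
Rows:
  Row 0: "of"
  Row 1: "iik"
  Row 2: "a"
First row length: 2

2


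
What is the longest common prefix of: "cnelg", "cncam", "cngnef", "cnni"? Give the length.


Words: cnelg, cncam, cngnef, cnni
  Position 0: all 'c' => match
  Position 1: all 'n' => match
  Position 2: ('e', 'c', 'g', 'n') => mismatch, stop
LCP = "cn" (length 2)

2


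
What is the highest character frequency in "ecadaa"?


Input: ecadaa
Character counts:
  'a': 3
  'c': 1
  'd': 1
  'e': 1
Maximum frequency: 3

3


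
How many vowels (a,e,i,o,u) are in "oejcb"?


Input: oejcb
Checking each character:
  'o' at position 0: vowel (running total: 1)
  'e' at position 1: vowel (running total: 2)
  'j' at position 2: consonant
  'c' at position 3: consonant
  'b' at position 4: consonant
Total vowels: 2

2


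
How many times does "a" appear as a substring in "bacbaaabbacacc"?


Searching for "a" in "bacbaaabbacacc"
Scanning each position:
  Position 0: "b" => no
  Position 1: "a" => MATCH
  Position 2: "c" => no
  Position 3: "b" => no
  Position 4: "a" => MATCH
  Position 5: "a" => MATCH
  Position 6: "a" => MATCH
  Position 7: "b" => no
  Position 8: "b" => no
  Position 9: "a" => MATCH
  Position 10: "c" => no
  Position 11: "a" => MATCH
  Position 12: "c" => no
  Position 13: "c" => no
Total occurrences: 6

6


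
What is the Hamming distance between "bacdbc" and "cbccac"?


Comparing "bacdbc" and "cbccac" position by position:
  Position 0: 'b' vs 'c' => differ
  Position 1: 'a' vs 'b' => differ
  Position 2: 'c' vs 'c' => same
  Position 3: 'd' vs 'c' => differ
  Position 4: 'b' vs 'a' => differ
  Position 5: 'c' vs 'c' => same
Total differences (Hamming distance): 4

4


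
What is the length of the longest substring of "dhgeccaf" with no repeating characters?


Input: "dhgeccaf"
Sliding window (track last position of each char):
  Position 0 ('d'): window [0,0] length 1 -- new best
  Position 1 ('h'): window [0,1] length 2 -- new best
  Position 2 ('g'): window [0,2] length 3 -- new best
  Position 3 ('e'): window [0,3] length 4 -- new best
  Position 4 ('c'): window [0,4] length 5 -- new best
  Position 5 ('c'): repeat (last at 4), move window start to 5
  Position 5 ('c'): window [5,5] length 1
  Position 6 ('a'): window [5,6] length 2
  Position 7 ('f'): window [5,7] length 3
Longest substring with no repeats: "dhgec" with length 5

5


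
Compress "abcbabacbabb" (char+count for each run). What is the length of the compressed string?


Input: abcbabacbabb
Runs:
  'a' x 1 => "a1"
  'b' x 1 => "b1"
  'c' x 1 => "c1"
  'b' x 1 => "b1"
  'a' x 1 => "a1"
  'b' x 1 => "b1"
  'a' x 1 => "a1"
  'c' x 1 => "c1"
  'b' x 1 => "b1"
  'a' x 1 => "a1"
  'b' x 2 => "b2"
Compressed: "a1b1c1b1a1b1a1c1b1a1b2"
Compressed length: 22

22


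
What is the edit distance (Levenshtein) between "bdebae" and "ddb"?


Computing edit distance: "bdebae" -> "ddb"
DP table:
           d    d    b
      0    1    2    3
  b   1    1    2    2
  d   2    1    1    2
  e   3    2    2    2
  b   4    3    3    2
  a   5    4    4    3
  e   6    5    5    4
Edit distance = dp[6][3] = 4

4


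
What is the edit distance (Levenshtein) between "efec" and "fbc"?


Computing edit distance: "efec" -> "fbc"
DP table:
           f    b    c
      0    1    2    3
  e   1    1    2    3
  f   2    1    2    3
  e   3    2    2    3
  c   4    3    3    2
Edit distance = dp[4][3] = 2

2


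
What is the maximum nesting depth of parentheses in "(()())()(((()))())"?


Input: "(()())()(((()))())"
Tracking depth:
  Position 0 '(': depth becomes 1
  Position 1 '(': depth becomes 2
  Position 2 ')': depth becomes 1
  Position 3 '(': depth becomes 2
  Position 4 ')': depth becomes 1
  Position 5 ')': depth becomes 0
  Position 6 '(': depth becomes 1
  Position 7 ')': depth becomes 0
  Position 8 '(': depth becomes 1
  Position 9 '(': depth becomes 2
  Position 10 '(': depth becomes 3
  Position 11 '(': depth becomes 4
  Position 12 ')': depth becomes 3
  Position 13 ')': depth becomes 2
  Position 14 ')': depth becomes 1
  Position 15 '(': depth becomes 2
  Position 16 ')': depth becomes 1
  Position 17 ')': depth becomes 0
Maximum depth reached: 4

4


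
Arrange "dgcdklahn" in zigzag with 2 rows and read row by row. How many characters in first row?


Zigzag "dgcdklahn" into 2 rows:
Placing characters:
  'd' => row 0
  'g' => row 1
  'c' => row 0
  'd' => row 1
  'k' => row 0
  'l' => row 1
  'a' => row 0
  'h' => row 1
  'n' => row 0
Rows:
  Row 0: "dckan"
  Row 1: "gdlh"
First row length: 5

5


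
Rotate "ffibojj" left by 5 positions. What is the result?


Input: "ffibojj", rotate left by 5
First 5 characters: "ffibo"
Remaining characters: "jj"
Concatenate remaining + first: "jj" + "ffibo" = "jjffibo"

jjffibo


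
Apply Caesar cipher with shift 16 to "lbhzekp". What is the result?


Caesar cipher: shift "lbhzekp" by 16
  'l' (pos 11) + 16 = pos 1 = 'b'
  'b' (pos 1) + 16 = pos 17 = 'r'
  'h' (pos 7) + 16 = pos 23 = 'x'
  'z' (pos 25) + 16 = pos 15 = 'p'
  'e' (pos 4) + 16 = pos 20 = 'u'
  'k' (pos 10) + 16 = pos 0 = 'a'
  'p' (pos 15) + 16 = pos 5 = 'f'
Result: brxpuaf

brxpuaf


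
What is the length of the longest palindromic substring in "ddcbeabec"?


Input: "ddcbeabec"
Checking substrings for palindromes:
  [0:2] "dd" (len 2) => palindrome
Longest palindromic substring: "dd" with length 2

2


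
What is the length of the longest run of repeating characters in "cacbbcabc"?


Input: "cacbbcabc"
Scanning for longest run:
  Position 1 ('a'): new char, reset run to 1
  Position 2 ('c'): new char, reset run to 1
  Position 3 ('b'): new char, reset run to 1
  Position 4 ('b'): continues run of 'b', length=2
  Position 5 ('c'): new char, reset run to 1
  Position 6 ('a'): new char, reset run to 1
  Position 7 ('b'): new char, reset run to 1
  Position 8 ('c'): new char, reset run to 1
Longest run: 'b' with length 2

2


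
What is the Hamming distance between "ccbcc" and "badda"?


Comparing "ccbcc" and "badda" position by position:
  Position 0: 'c' vs 'b' => differ
  Position 1: 'c' vs 'a' => differ
  Position 2: 'b' vs 'd' => differ
  Position 3: 'c' vs 'd' => differ
  Position 4: 'c' vs 'a' => differ
Total differences (Hamming distance): 5

5


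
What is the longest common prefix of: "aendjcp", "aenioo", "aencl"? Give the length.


Words: aendjcp, aenioo, aencl
  Position 0: all 'a' => match
  Position 1: all 'e' => match
  Position 2: all 'n' => match
  Position 3: ('d', 'i', 'c') => mismatch, stop
LCP = "aen" (length 3)

3


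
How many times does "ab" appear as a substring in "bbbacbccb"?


Searching for "ab" in "bbbacbccb"
Scanning each position:
  Position 0: "bb" => no
  Position 1: "bb" => no
  Position 2: "ba" => no
  Position 3: "ac" => no
  Position 4: "cb" => no
  Position 5: "bc" => no
  Position 6: "cc" => no
  Position 7: "cb" => no
Total occurrences: 0

0


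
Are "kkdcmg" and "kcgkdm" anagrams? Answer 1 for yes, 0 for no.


Strings: "kkdcmg", "kcgkdm"
Sorted first:  cdgkkm
Sorted second: cdgkkm
Sorted forms match => anagrams

1


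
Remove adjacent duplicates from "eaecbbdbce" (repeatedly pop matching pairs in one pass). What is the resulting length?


Input: eaecbbdbce
Stack-based adjacent duplicate removal:
  Read 'e': push. Stack: e
  Read 'a': push. Stack: ea
  Read 'e': push. Stack: eae
  Read 'c': push. Stack: eaec
  Read 'b': push. Stack: eaecb
  Read 'b': matches stack top 'b' => pop. Stack: eaec
  Read 'd': push. Stack: eaecd
  Read 'b': push. Stack: eaecdb
  Read 'c': push. Stack: eaecdbc
  Read 'e': push. Stack: eaecdbce
Final stack: "eaecdbce" (length 8)

8


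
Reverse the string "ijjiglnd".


Input: ijjiglnd
Reading characters right to left:
  Position 7: 'd'
  Position 6: 'n'
  Position 5: 'l'
  Position 4: 'g'
  Position 3: 'i'
  Position 2: 'j'
  Position 1: 'j'
  Position 0: 'i'
Reversed: dnlgijji

dnlgijji


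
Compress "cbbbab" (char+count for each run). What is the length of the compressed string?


Input: cbbbab
Runs:
  'c' x 1 => "c1"
  'b' x 3 => "b3"
  'a' x 1 => "a1"
  'b' x 1 => "b1"
Compressed: "c1b3a1b1"
Compressed length: 8

8


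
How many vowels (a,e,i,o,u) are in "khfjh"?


Input: khfjh
Checking each character:
  'k' at position 0: consonant
  'h' at position 1: consonant
  'f' at position 2: consonant
  'j' at position 3: consonant
  'h' at position 4: consonant
Total vowels: 0

0


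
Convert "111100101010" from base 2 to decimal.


Input: "111100101010" in base 2
Positional expansion:
  Digit '1' (value 1) x 2^11 = 2048
  Digit '1' (value 1) x 2^10 = 1024
  Digit '1' (value 1) x 2^9 = 512
  Digit '1' (value 1) x 2^8 = 256
  Digit '0' (value 0) x 2^7 = 0
  Digit '0' (value 0) x 2^6 = 0
  Digit '1' (value 1) x 2^5 = 32
  Digit '0' (value 0) x 2^4 = 0
  Digit '1' (value 1) x 2^3 = 8
  Digit '0' (value 0) x 2^2 = 0
  Digit '1' (value 1) x 2^1 = 2
  Digit '0' (value 0) x 2^0 = 0
Sum = 3882

3882


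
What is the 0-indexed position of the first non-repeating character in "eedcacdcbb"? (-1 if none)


Input: eedcacdcbb
Character frequencies:
  'a': 1
  'b': 2
  'c': 3
  'd': 2
  'e': 2
Scanning left to right for freq == 1:
  Position 0 ('e'): freq=2, skip
  Position 1 ('e'): freq=2, skip
  Position 2 ('d'): freq=2, skip
  Position 3 ('c'): freq=3, skip
  Position 4 ('a'): unique! => answer = 4

4


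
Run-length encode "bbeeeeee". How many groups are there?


Input: bbeeeeee
Scanning for consecutive runs:
  Group 1: 'b' x 2 (positions 0-1)
  Group 2: 'e' x 6 (positions 2-7)
Total groups: 2

2


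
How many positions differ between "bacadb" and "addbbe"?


Comparing "bacadb" and "addbbe" position by position:
  Position 0: 'b' vs 'a' => DIFFER
  Position 1: 'a' vs 'd' => DIFFER
  Position 2: 'c' vs 'd' => DIFFER
  Position 3: 'a' vs 'b' => DIFFER
  Position 4: 'd' vs 'b' => DIFFER
  Position 5: 'b' vs 'e' => DIFFER
Positions that differ: 6

6


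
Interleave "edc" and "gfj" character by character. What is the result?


Interleaving "edc" and "gfj":
  Position 0: 'e' from first, 'g' from second => "eg"
  Position 1: 'd' from first, 'f' from second => "df"
  Position 2: 'c' from first, 'j' from second => "cj"
Result: egdfcj

egdfcj


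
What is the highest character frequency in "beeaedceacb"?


Input: beeaedceacb
Character counts:
  'a': 2
  'b': 2
  'c': 2
  'd': 1
  'e': 4
Maximum frequency: 4

4


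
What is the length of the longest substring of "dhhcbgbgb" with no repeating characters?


Input: "dhhcbgbgb"
Sliding window (track last position of each char):
  Position 0 ('d'): window [0,0] length 1 -- new best
  Position 1 ('h'): window [0,1] length 2 -- new best
  Position 2 ('h'): repeat (last at 1), move window start to 2
  Position 2 ('h'): window [2,2] length 1
  Position 3 ('c'): window [2,3] length 2
  Position 4 ('b'): window [2,4] length 3 -- new best
  Position 5 ('g'): window [2,5] length 4 -- new best
  Position 6 ('b'): repeat (last at 4), move window start to 5
  Position 6 ('b'): window [5,6] length 2
  Position 7 ('g'): repeat (last at 5), move window start to 6
  Position 7 ('g'): window [6,7] length 2
  Position 8 ('b'): repeat (last at 6), move window start to 7
  Position 8 ('b'): window [7,8] length 2
Longest substring with no repeats: "hcbg" with length 4

4


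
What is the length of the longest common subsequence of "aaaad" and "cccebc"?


LCS of "aaaad" and "cccebc"
DP table:
           c    c    c    e    b    c
      0    0    0    0    0    0    0
  a   0    0    0    0    0    0    0
  a   0    0    0    0    0    0    0
  a   0    0    0    0    0    0    0
  a   0    0    0    0    0    0    0
  d   0    0    0    0    0    0    0
LCS length = dp[5][6] = 0

0


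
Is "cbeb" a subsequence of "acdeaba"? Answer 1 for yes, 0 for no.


Check if "cbeb" is a subsequence of "acdeaba"
Greedy scan:
  Position 0 ('a'): no match needed
  Position 1 ('c'): matches sub[0] = 'c'
  Position 2 ('d'): no match needed
  Position 3 ('e'): no match needed
  Position 4 ('a'): no match needed
  Position 5 ('b'): matches sub[1] = 'b'
  Position 6 ('a'): no match needed
Only matched 2/4 characters => not a subsequence

0


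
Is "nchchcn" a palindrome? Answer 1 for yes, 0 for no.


Input: nchchcn
Reversed: nchchcn
  Compare pos 0 ('n') with pos 6 ('n'): match
  Compare pos 1 ('c') with pos 5 ('c'): match
  Compare pos 2 ('h') with pos 4 ('h'): match
Result: palindrome

1


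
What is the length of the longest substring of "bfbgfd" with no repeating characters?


Input: "bfbgfd"
Sliding window (track last position of each char):
  Position 0 ('b'): window [0,0] length 1 -- new best
  Position 1 ('f'): window [0,1] length 2 -- new best
  Position 2 ('b'): repeat (last at 0), move window start to 1
  Position 2 ('b'): window [1,2] length 2
  Position 3 ('g'): window [1,3] length 3 -- new best
  Position 4 ('f'): repeat (last at 1), move window start to 2
  Position 4 ('f'): window [2,4] length 3
  Position 5 ('d'): window [2,5] length 4 -- new best
Longest substring with no repeats: "bgfd" with length 4

4


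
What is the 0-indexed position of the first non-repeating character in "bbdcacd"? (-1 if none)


Input: bbdcacd
Character frequencies:
  'a': 1
  'b': 2
  'c': 2
  'd': 2
Scanning left to right for freq == 1:
  Position 0 ('b'): freq=2, skip
  Position 1 ('b'): freq=2, skip
  Position 2 ('d'): freq=2, skip
  Position 3 ('c'): freq=2, skip
  Position 4 ('a'): unique! => answer = 4

4


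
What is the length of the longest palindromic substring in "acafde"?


Input: "acafde"
Checking substrings for palindromes:
  [0:3] "aca" (len 3) => palindrome
Longest palindromic substring: "aca" with length 3

3


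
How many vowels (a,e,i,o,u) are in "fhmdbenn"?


Input: fhmdbenn
Checking each character:
  'f' at position 0: consonant
  'h' at position 1: consonant
  'm' at position 2: consonant
  'd' at position 3: consonant
  'b' at position 4: consonant
  'e' at position 5: vowel (running total: 1)
  'n' at position 6: consonant
  'n' at position 7: consonant
Total vowels: 1

1


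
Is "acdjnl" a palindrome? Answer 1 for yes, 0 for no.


Input: acdjnl
Reversed: lnjdca
  Compare pos 0 ('a') with pos 5 ('l'): MISMATCH
  Compare pos 1 ('c') with pos 4 ('n'): MISMATCH
  Compare pos 2 ('d') with pos 3 ('j'): MISMATCH
Result: not a palindrome

0


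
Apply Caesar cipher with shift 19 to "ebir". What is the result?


Caesar cipher: shift "ebir" by 19
  'e' (pos 4) + 19 = pos 23 = 'x'
  'b' (pos 1) + 19 = pos 20 = 'u'
  'i' (pos 8) + 19 = pos 1 = 'b'
  'r' (pos 17) + 19 = pos 10 = 'k'
Result: xubk

xubk


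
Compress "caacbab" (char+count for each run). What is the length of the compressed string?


Input: caacbab
Runs:
  'c' x 1 => "c1"
  'a' x 2 => "a2"
  'c' x 1 => "c1"
  'b' x 1 => "b1"
  'a' x 1 => "a1"
  'b' x 1 => "b1"
Compressed: "c1a2c1b1a1b1"
Compressed length: 12

12


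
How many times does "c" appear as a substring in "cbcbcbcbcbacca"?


Searching for "c" in "cbcbcbcbcbacca"
Scanning each position:
  Position 0: "c" => MATCH
  Position 1: "b" => no
  Position 2: "c" => MATCH
  Position 3: "b" => no
  Position 4: "c" => MATCH
  Position 5: "b" => no
  Position 6: "c" => MATCH
  Position 7: "b" => no
  Position 8: "c" => MATCH
  Position 9: "b" => no
  Position 10: "a" => no
  Position 11: "c" => MATCH
  Position 12: "c" => MATCH
  Position 13: "a" => no
Total occurrences: 7

7


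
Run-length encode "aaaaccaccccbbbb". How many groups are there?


Input: aaaaccaccccbbbb
Scanning for consecutive runs:
  Group 1: 'a' x 4 (positions 0-3)
  Group 2: 'c' x 2 (positions 4-5)
  Group 3: 'a' x 1 (positions 6-6)
  Group 4: 'c' x 4 (positions 7-10)
  Group 5: 'b' x 4 (positions 11-14)
Total groups: 5

5


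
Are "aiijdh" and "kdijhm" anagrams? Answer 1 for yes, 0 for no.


Strings: "aiijdh", "kdijhm"
Sorted first:  adhiij
Sorted second: dhijkm
Differ at position 0: 'a' vs 'd' => not anagrams

0


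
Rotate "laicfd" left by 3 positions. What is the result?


Input: "laicfd", rotate left by 3
First 3 characters: "lai"
Remaining characters: "cfd"
Concatenate remaining + first: "cfd" + "lai" = "cfdlai"

cfdlai


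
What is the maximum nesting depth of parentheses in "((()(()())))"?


Input: "((()(()())))"
Tracking depth:
  Position 0 '(': depth becomes 1
  Position 1 '(': depth becomes 2
  Position 2 '(': depth becomes 3
  Position 3 ')': depth becomes 2
  Position 4 '(': depth becomes 3
  Position 5 '(': depth becomes 4
  Position 6 ')': depth becomes 3
  Position 7 '(': depth becomes 4
  Position 8 ')': depth becomes 3
  Position 9 ')': depth becomes 2
  Position 10 ')': depth becomes 1
  Position 11 ')': depth becomes 0
Maximum depth reached: 4

4


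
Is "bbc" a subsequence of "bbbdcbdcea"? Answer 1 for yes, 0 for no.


Check if "bbc" is a subsequence of "bbbdcbdcea"
Greedy scan:
  Position 0 ('b'): matches sub[0] = 'b'
  Position 1 ('b'): matches sub[1] = 'b'
  Position 2 ('b'): no match needed
  Position 3 ('d'): no match needed
  Position 4 ('c'): matches sub[2] = 'c'
  Position 5 ('b'): no match needed
  Position 6 ('d'): no match needed
  Position 7 ('c'): no match needed
  Position 8 ('e'): no match needed
  Position 9 ('a'): no match needed
All 3 characters matched => is a subsequence

1


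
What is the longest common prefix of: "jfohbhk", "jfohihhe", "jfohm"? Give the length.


Words: jfohbhk, jfohihhe, jfohm
  Position 0: all 'j' => match
  Position 1: all 'f' => match
  Position 2: all 'o' => match
  Position 3: all 'h' => match
  Position 4: ('b', 'i', 'm') => mismatch, stop
LCP = "jfoh" (length 4)

4


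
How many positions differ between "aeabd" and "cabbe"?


Comparing "aeabd" and "cabbe" position by position:
  Position 0: 'a' vs 'c' => DIFFER
  Position 1: 'e' vs 'a' => DIFFER
  Position 2: 'a' vs 'b' => DIFFER
  Position 3: 'b' vs 'b' => same
  Position 4: 'd' vs 'e' => DIFFER
Positions that differ: 4

4


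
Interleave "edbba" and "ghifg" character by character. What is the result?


Interleaving "edbba" and "ghifg":
  Position 0: 'e' from first, 'g' from second => "eg"
  Position 1: 'd' from first, 'h' from second => "dh"
  Position 2: 'b' from first, 'i' from second => "bi"
  Position 3: 'b' from first, 'f' from second => "bf"
  Position 4: 'a' from first, 'g' from second => "ag"
Result: egdhbibfag

egdhbibfag


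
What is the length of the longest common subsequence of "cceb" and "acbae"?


LCS of "cceb" and "acbae"
DP table:
           a    c    b    a    e
      0    0    0    0    0    0
  c   0    0    1    1    1    1
  c   0    0    1    1    1    1
  e   0    0    1    1    1    2
  b   0    0    1    2    2    2
LCS length = dp[4][5] = 2

2


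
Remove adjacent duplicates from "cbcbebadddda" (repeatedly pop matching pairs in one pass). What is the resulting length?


Input: cbcbebadddda
Stack-based adjacent duplicate removal:
  Read 'c': push. Stack: c
  Read 'b': push. Stack: cb
  Read 'c': push. Stack: cbc
  Read 'b': push. Stack: cbcb
  Read 'e': push. Stack: cbcbe
  Read 'b': push. Stack: cbcbeb
  Read 'a': push. Stack: cbcbeba
  Read 'd': push. Stack: cbcbebad
  Read 'd': matches stack top 'd' => pop. Stack: cbcbeba
  Read 'd': push. Stack: cbcbebad
  Read 'd': matches stack top 'd' => pop. Stack: cbcbeba
  Read 'a': matches stack top 'a' => pop. Stack: cbcbeb
Final stack: "cbcbeb" (length 6)

6


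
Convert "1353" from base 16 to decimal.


Input: "1353" in base 16
Positional expansion:
  Digit '1' (value 1) x 16^3 = 4096
  Digit '3' (value 3) x 16^2 = 768
  Digit '5' (value 5) x 16^1 = 80
  Digit '3' (value 3) x 16^0 = 3
Sum = 4947

4947


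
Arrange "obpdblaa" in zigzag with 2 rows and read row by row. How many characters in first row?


Zigzag "obpdblaa" into 2 rows:
Placing characters:
  'o' => row 0
  'b' => row 1
  'p' => row 0
  'd' => row 1
  'b' => row 0
  'l' => row 1
  'a' => row 0
  'a' => row 1
Rows:
  Row 0: "opba"
  Row 1: "bdla"
First row length: 4

4


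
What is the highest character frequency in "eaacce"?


Input: eaacce
Character counts:
  'a': 2
  'c': 2
  'e': 2
Maximum frequency: 2

2


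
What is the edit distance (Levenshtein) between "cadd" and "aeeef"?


Computing edit distance: "cadd" -> "aeeef"
DP table:
           a    e    e    e    f
      0    1    2    3    4    5
  c   1    1    2    3    4    5
  a   2    1    2    3    4    5
  d   3    2    2    3    4    5
  d   4    3    3    3    4    5
Edit distance = dp[4][5] = 5

5


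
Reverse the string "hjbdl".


Input: hjbdl
Reading characters right to left:
  Position 4: 'l'
  Position 3: 'd'
  Position 2: 'b'
  Position 1: 'j'
  Position 0: 'h'
Reversed: ldbjh

ldbjh


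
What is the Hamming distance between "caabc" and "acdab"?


Comparing "caabc" and "acdab" position by position:
  Position 0: 'c' vs 'a' => differ
  Position 1: 'a' vs 'c' => differ
  Position 2: 'a' vs 'd' => differ
  Position 3: 'b' vs 'a' => differ
  Position 4: 'c' vs 'b' => differ
Total differences (Hamming distance): 5

5


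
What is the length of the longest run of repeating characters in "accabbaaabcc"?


Input: "accabbaaabcc"
Scanning for longest run:
  Position 1 ('c'): new char, reset run to 1
  Position 2 ('c'): continues run of 'c', length=2
  Position 3 ('a'): new char, reset run to 1
  Position 4 ('b'): new char, reset run to 1
  Position 5 ('b'): continues run of 'b', length=2
  Position 6 ('a'): new char, reset run to 1
  Position 7 ('a'): continues run of 'a', length=2
  Position 8 ('a'): continues run of 'a', length=3
  Position 9 ('b'): new char, reset run to 1
  Position 10 ('c'): new char, reset run to 1
  Position 11 ('c'): continues run of 'c', length=2
Longest run: 'a' with length 3

3


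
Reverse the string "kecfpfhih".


Input: kecfpfhih
Reading characters right to left:
  Position 8: 'h'
  Position 7: 'i'
  Position 6: 'h'
  Position 5: 'f'
  Position 4: 'p'
  Position 3: 'f'
  Position 2: 'c'
  Position 1: 'e'
  Position 0: 'k'
Reversed: hihfpfcek

hihfpfcek


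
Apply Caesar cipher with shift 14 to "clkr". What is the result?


Caesar cipher: shift "clkr" by 14
  'c' (pos 2) + 14 = pos 16 = 'q'
  'l' (pos 11) + 14 = pos 25 = 'z'
  'k' (pos 10) + 14 = pos 24 = 'y'
  'r' (pos 17) + 14 = pos 5 = 'f'
Result: qzyf

qzyf


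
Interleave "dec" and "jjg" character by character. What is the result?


Interleaving "dec" and "jjg":
  Position 0: 'd' from first, 'j' from second => "dj"
  Position 1: 'e' from first, 'j' from second => "ej"
  Position 2: 'c' from first, 'g' from second => "cg"
Result: djejcg

djejcg


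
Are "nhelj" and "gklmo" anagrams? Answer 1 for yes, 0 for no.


Strings: "nhelj", "gklmo"
Sorted first:  ehjln
Sorted second: gklmo
Differ at position 0: 'e' vs 'g' => not anagrams

0


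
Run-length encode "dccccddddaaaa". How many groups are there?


Input: dccccddddaaaa
Scanning for consecutive runs:
  Group 1: 'd' x 1 (positions 0-0)
  Group 2: 'c' x 4 (positions 1-4)
  Group 3: 'd' x 4 (positions 5-8)
  Group 4: 'a' x 4 (positions 9-12)
Total groups: 4

4


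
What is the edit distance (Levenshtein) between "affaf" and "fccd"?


Computing edit distance: "affaf" -> "fccd"
DP table:
           f    c    c    d
      0    1    2    3    4
  a   1    1    2    3    4
  f   2    1    2    3    4
  f   3    2    2    3    4
  a   4    3    3    3    4
  f   5    4    4    4    4
Edit distance = dp[5][4] = 4

4


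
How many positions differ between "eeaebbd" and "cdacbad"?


Comparing "eeaebbd" and "cdacbad" position by position:
  Position 0: 'e' vs 'c' => DIFFER
  Position 1: 'e' vs 'd' => DIFFER
  Position 2: 'a' vs 'a' => same
  Position 3: 'e' vs 'c' => DIFFER
  Position 4: 'b' vs 'b' => same
  Position 5: 'b' vs 'a' => DIFFER
  Position 6: 'd' vs 'd' => same
Positions that differ: 4

4


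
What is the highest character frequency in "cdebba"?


Input: cdebba
Character counts:
  'a': 1
  'b': 2
  'c': 1
  'd': 1
  'e': 1
Maximum frequency: 2

2


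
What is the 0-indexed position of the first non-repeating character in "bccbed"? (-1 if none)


Input: bccbed
Character frequencies:
  'b': 2
  'c': 2
  'd': 1
  'e': 1
Scanning left to right for freq == 1:
  Position 0 ('b'): freq=2, skip
  Position 1 ('c'): freq=2, skip
  Position 2 ('c'): freq=2, skip
  Position 3 ('b'): freq=2, skip
  Position 4 ('e'): unique! => answer = 4

4


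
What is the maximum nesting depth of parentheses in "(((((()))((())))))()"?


Input: "(((((()))((())))))()"
Tracking depth:
  Position 0 '(': depth becomes 1
  Position 1 '(': depth becomes 2
  Position 2 '(': depth becomes 3
  Position 3 '(': depth becomes 4
  Position 4 '(': depth becomes 5
  Position 5 '(': depth becomes 6
  Position 6 ')': depth becomes 5
  Position 7 ')': depth becomes 4
  Position 8 ')': depth becomes 3
  Position 9 '(': depth becomes 4
  Position 10 '(': depth becomes 5
  Position 11 '(': depth becomes 6
  Position 12 ')': depth becomes 5
  Position 13 ')': depth becomes 4
  Position 14 ')': depth becomes 3
  Position 15 ')': depth becomes 2
  Position 16 ')': depth becomes 1
  Position 17 ')': depth becomes 0
  Position 18 '(': depth becomes 1
  Position 19 ')': depth becomes 0
Maximum depth reached: 6

6


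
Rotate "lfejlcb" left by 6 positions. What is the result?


Input: "lfejlcb", rotate left by 6
First 6 characters: "lfejlc"
Remaining characters: "b"
Concatenate remaining + first: "b" + "lfejlc" = "blfejlc"

blfejlc


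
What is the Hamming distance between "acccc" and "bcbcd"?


Comparing "acccc" and "bcbcd" position by position:
  Position 0: 'a' vs 'b' => differ
  Position 1: 'c' vs 'c' => same
  Position 2: 'c' vs 'b' => differ
  Position 3: 'c' vs 'c' => same
  Position 4: 'c' vs 'd' => differ
Total differences (Hamming distance): 3

3


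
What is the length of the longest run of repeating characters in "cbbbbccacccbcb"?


Input: "cbbbbccacccbcb"
Scanning for longest run:
  Position 1 ('b'): new char, reset run to 1
  Position 2 ('b'): continues run of 'b', length=2
  Position 3 ('b'): continues run of 'b', length=3
  Position 4 ('b'): continues run of 'b', length=4
  Position 5 ('c'): new char, reset run to 1
  Position 6 ('c'): continues run of 'c', length=2
  Position 7 ('a'): new char, reset run to 1
  Position 8 ('c'): new char, reset run to 1
  Position 9 ('c'): continues run of 'c', length=2
  Position 10 ('c'): continues run of 'c', length=3
  Position 11 ('b'): new char, reset run to 1
  Position 12 ('c'): new char, reset run to 1
  Position 13 ('b'): new char, reset run to 1
Longest run: 'b' with length 4

4


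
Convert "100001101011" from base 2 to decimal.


Input: "100001101011" in base 2
Positional expansion:
  Digit '1' (value 1) x 2^11 = 2048
  Digit '0' (value 0) x 2^10 = 0
  Digit '0' (value 0) x 2^9 = 0
  Digit '0' (value 0) x 2^8 = 0
  Digit '0' (value 0) x 2^7 = 0
  Digit '1' (value 1) x 2^6 = 64
  Digit '1' (value 1) x 2^5 = 32
  Digit '0' (value 0) x 2^4 = 0
  Digit '1' (value 1) x 2^3 = 8
  Digit '0' (value 0) x 2^2 = 0
  Digit '1' (value 1) x 2^1 = 2
  Digit '1' (value 1) x 2^0 = 1
Sum = 2155

2155


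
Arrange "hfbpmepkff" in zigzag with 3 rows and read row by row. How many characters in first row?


Zigzag "hfbpmepkff" into 3 rows:
Placing characters:
  'h' => row 0
  'f' => row 1
  'b' => row 2
  'p' => row 1
  'm' => row 0
  'e' => row 1
  'p' => row 2
  'k' => row 1
  'f' => row 0
  'f' => row 1
Rows:
  Row 0: "hmf"
  Row 1: "fpekf"
  Row 2: "bp"
First row length: 3

3


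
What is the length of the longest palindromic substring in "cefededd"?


Input: "cefededd"
Checking substrings for palindromes:
  [1:4] "efe" (len 3) => palindrome
  [3:6] "ede" (len 3) => palindrome
  [4:7] "ded" (len 3) => palindrome
  [6:8] "dd" (len 2) => palindrome
Longest palindromic substring: "efe" with length 3

3


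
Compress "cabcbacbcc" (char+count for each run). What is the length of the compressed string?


Input: cabcbacbcc
Runs:
  'c' x 1 => "c1"
  'a' x 1 => "a1"
  'b' x 1 => "b1"
  'c' x 1 => "c1"
  'b' x 1 => "b1"
  'a' x 1 => "a1"
  'c' x 1 => "c1"
  'b' x 1 => "b1"
  'c' x 2 => "c2"
Compressed: "c1a1b1c1b1a1c1b1c2"
Compressed length: 18

18


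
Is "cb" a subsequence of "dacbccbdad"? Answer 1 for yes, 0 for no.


Check if "cb" is a subsequence of "dacbccbdad"
Greedy scan:
  Position 0 ('d'): no match needed
  Position 1 ('a'): no match needed
  Position 2 ('c'): matches sub[0] = 'c'
  Position 3 ('b'): matches sub[1] = 'b'
  Position 4 ('c'): no match needed
  Position 5 ('c'): no match needed
  Position 6 ('b'): no match needed
  Position 7 ('d'): no match needed
  Position 8 ('a'): no match needed
  Position 9 ('d'): no match needed
All 2 characters matched => is a subsequence

1


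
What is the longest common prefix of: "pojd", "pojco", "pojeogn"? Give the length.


Words: pojd, pojco, pojeogn
  Position 0: all 'p' => match
  Position 1: all 'o' => match
  Position 2: all 'j' => match
  Position 3: ('d', 'c', 'e') => mismatch, stop
LCP = "poj" (length 3)

3


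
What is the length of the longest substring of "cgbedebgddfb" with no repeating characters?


Input: "cgbedebgddfb"
Sliding window (track last position of each char):
  Position 0 ('c'): window [0,0] length 1 -- new best
  Position 1 ('g'): window [0,1] length 2 -- new best
  Position 2 ('b'): window [0,2] length 3 -- new best
  Position 3 ('e'): window [0,3] length 4 -- new best
  Position 4 ('d'): window [0,4] length 5 -- new best
  Position 5 ('e'): repeat (last at 3), move window start to 4
  Position 5 ('e'): window [4,5] length 2
  Position 6 ('b'): window [4,6] length 3
  Position 7 ('g'): window [4,7] length 4
  Position 8 ('d'): repeat (last at 4), move window start to 5
  Position 8 ('d'): window [5,8] length 4
  Position 9 ('d'): repeat (last at 8), move window start to 9
  Position 9 ('d'): window [9,9] length 1
  Position 10 ('f'): window [9,10] length 2
  Position 11 ('b'): window [9,11] length 3
Longest substring with no repeats: "cgbed" with length 5

5


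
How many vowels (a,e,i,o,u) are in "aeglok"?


Input: aeglok
Checking each character:
  'a' at position 0: vowel (running total: 1)
  'e' at position 1: vowel (running total: 2)
  'g' at position 2: consonant
  'l' at position 3: consonant
  'o' at position 4: vowel (running total: 3)
  'k' at position 5: consonant
Total vowels: 3

3


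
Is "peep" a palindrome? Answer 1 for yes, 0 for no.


Input: peep
Reversed: peep
  Compare pos 0 ('p') with pos 3 ('p'): match
  Compare pos 1 ('e') with pos 2 ('e'): match
Result: palindrome

1


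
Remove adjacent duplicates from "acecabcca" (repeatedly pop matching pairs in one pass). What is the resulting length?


Input: acecabcca
Stack-based adjacent duplicate removal:
  Read 'a': push. Stack: a
  Read 'c': push. Stack: ac
  Read 'e': push. Stack: ace
  Read 'c': push. Stack: acec
  Read 'a': push. Stack: aceca
  Read 'b': push. Stack: acecab
  Read 'c': push. Stack: acecabc
  Read 'c': matches stack top 'c' => pop. Stack: acecab
  Read 'a': push. Stack: acecaba
Final stack: "acecaba" (length 7)

7
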